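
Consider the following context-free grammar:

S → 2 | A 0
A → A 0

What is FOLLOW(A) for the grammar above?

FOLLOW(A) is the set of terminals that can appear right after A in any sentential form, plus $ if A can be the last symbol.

We compute FOLLOW(A) using the standard algorithm.
FOLLOW(S) starts with {$}.
FIRST(A) = {}
FIRST(S) = {2}
FOLLOW(A) = {0}
FOLLOW(S) = {$}
Therefore, FOLLOW(A) = {0}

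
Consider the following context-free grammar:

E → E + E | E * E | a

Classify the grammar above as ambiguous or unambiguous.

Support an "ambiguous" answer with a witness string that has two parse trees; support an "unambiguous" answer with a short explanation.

Ambiguous - the string 'a * a * a + a + a' has two distinct parse trees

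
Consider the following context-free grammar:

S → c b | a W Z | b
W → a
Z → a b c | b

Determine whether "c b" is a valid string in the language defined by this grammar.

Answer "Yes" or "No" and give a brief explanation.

Yes - a valid derivation exists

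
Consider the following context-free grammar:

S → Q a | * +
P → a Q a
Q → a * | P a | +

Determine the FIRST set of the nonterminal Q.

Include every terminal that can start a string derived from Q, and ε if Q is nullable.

We compute FIRST(Q) using the standard algorithm.
FIRST(P) = {a}
FIRST(Q) = {+, a}
FIRST(S) = {*, +, a}
Therefore, FIRST(Q) = {+, a}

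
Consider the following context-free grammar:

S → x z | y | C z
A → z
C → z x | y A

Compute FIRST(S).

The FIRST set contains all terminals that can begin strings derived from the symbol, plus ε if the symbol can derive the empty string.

We compute FIRST(S) using the standard algorithm.
FIRST(A) = {z}
FIRST(C) = {y, z}
FIRST(S) = {x, y, z}
Therefore, FIRST(S) = {x, y, z}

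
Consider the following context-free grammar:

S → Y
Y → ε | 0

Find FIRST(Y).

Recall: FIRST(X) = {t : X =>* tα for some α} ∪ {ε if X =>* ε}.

We compute FIRST(Y) using the standard algorithm.
FIRST(S) = {0, ε}
FIRST(Y) = {0, ε}
Therefore, FIRST(Y) = {0, ε}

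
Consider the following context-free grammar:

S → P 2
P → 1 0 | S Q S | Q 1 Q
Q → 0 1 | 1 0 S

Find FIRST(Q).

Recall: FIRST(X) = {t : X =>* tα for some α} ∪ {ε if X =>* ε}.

We compute FIRST(Q) using the standard algorithm.
FIRST(P) = {0, 1}
FIRST(Q) = {0, 1}
FIRST(S) = {0, 1}
Therefore, FIRST(Q) = {0, 1}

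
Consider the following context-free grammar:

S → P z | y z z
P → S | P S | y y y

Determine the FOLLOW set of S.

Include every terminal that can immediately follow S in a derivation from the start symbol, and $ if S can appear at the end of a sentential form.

We compute FOLLOW(S) using the standard algorithm.
FOLLOW(S) starts with {$}.
FIRST(P) = {y}
FIRST(S) = {y}
FOLLOW(P) = {y, z}
FOLLOW(S) = {$, y, z}
Therefore, FOLLOW(S) = {$, y, z}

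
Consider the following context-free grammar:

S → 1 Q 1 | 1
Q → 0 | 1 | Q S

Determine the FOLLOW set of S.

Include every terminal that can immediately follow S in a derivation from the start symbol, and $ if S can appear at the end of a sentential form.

We compute FOLLOW(S) using the standard algorithm.
FOLLOW(S) starts with {$}.
FIRST(Q) = {0, 1}
FIRST(S) = {1}
FOLLOW(Q) = {1}
FOLLOW(S) = {$, 1}
Therefore, FOLLOW(S) = {$, 1}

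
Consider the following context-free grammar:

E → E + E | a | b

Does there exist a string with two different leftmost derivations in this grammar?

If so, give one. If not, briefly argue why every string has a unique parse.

Yes - the string 'a + a + a + a + b' has two distinct leftmost derivations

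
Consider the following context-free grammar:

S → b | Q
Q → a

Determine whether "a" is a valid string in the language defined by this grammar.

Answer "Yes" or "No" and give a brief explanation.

Yes - a valid derivation exists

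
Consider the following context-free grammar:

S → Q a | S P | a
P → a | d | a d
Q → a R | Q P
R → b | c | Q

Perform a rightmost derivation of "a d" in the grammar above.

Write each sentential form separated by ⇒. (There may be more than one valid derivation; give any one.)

S ⇒ S P ⇒ S d ⇒ a d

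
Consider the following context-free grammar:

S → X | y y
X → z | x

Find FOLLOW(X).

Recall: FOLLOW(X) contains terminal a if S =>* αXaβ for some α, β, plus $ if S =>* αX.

We compute FOLLOW(X) using the standard algorithm.
FOLLOW(S) starts with {$}.
FIRST(S) = {x, y, z}
FIRST(X) = {x, z}
FOLLOW(S) = {$}
FOLLOW(X) = {$}
Therefore, FOLLOW(X) = {$}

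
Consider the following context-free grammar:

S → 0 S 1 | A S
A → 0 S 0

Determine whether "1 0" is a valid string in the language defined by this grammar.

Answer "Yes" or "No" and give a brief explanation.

No - no valid derivation exists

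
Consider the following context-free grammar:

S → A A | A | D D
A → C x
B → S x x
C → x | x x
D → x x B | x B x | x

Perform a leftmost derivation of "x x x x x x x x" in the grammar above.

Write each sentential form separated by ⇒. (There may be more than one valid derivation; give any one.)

S ⇒ D D ⇒ x x B D ⇒ x x S x x D ⇒ x x A x x D ⇒ x x C x x x D ⇒ x x x x x x x D ⇒ x x x x x x x x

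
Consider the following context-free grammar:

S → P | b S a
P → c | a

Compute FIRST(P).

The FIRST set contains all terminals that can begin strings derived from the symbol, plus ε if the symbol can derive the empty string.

We compute FIRST(P) using the standard algorithm.
FIRST(P) = {a, c}
FIRST(S) = {a, b, c}
Therefore, FIRST(P) = {a, c}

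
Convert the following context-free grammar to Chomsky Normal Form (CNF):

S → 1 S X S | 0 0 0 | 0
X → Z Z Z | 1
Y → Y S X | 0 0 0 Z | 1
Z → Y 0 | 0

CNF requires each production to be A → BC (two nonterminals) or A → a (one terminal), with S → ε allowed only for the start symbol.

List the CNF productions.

T1 → 1; T0 → 0; S → 0; X → 1; Y → 1; Z → 0; S → T1 X0; X0 → S X1; X1 → X S; S → T0 X2; X2 → T0 T0; X → Z X3; X3 → Z Z; Y → Y X4; X4 → S X; Y → T0 X5; X5 → T0 X6; X6 → T0 Z; Z → Y T0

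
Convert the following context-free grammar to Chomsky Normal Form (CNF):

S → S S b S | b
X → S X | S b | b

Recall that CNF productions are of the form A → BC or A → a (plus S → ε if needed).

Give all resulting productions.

TB → b; S → b; X → b; S → S X0; X0 → S X1; X1 → TB S; X → S X; X → S TB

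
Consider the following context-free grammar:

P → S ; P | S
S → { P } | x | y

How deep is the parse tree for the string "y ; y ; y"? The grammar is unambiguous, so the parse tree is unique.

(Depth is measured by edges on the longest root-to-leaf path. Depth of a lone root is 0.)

4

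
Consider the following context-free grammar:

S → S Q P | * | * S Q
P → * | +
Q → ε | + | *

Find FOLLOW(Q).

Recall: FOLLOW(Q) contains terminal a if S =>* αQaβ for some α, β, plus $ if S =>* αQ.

We compute FOLLOW(Q) using the standard algorithm.
FOLLOW(S) starts with {$}.
FIRST(P) = {*, +}
FIRST(Q) = {*, +, ε}
FIRST(S) = {*}
FOLLOW(P) = {$, *, +}
FOLLOW(Q) = {$, *, +}
FOLLOW(S) = {$, *, +}
Therefore, FOLLOW(Q) = {$, *, +}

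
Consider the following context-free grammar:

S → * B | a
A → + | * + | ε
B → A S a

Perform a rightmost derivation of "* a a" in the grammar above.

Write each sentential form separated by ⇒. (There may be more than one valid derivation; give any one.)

S ⇒ * B ⇒ * A S a ⇒ * A a a ⇒ * a a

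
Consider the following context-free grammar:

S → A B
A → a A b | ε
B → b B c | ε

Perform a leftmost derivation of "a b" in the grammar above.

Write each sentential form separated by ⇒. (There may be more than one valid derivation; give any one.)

S ⇒ A B ⇒ a A b B ⇒ a b B ⇒ a b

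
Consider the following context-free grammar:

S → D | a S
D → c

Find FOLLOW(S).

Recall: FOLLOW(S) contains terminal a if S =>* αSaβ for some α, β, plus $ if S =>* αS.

We compute FOLLOW(S) using the standard algorithm.
FOLLOW(S) starts with {$}.
FIRST(D) = {c}
FIRST(S) = {a, c}
FOLLOW(D) = {$}
FOLLOW(S) = {$}
Therefore, FOLLOW(S) = {$}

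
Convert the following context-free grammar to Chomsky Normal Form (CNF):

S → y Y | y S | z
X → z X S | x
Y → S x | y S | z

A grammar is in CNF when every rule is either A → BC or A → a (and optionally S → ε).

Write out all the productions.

TY → y; S → z; TZ → z; X → x; TX → x; Y → z; S → TY Y; S → TY S; X → TZ X0; X0 → X S; Y → S TX; Y → TY S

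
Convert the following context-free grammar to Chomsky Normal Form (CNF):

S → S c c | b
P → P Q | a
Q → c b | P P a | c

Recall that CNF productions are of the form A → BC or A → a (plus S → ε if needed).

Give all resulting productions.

TC → c; S → b; P → a; TB → b; TA → a; Q → c; S → S X0; X0 → TC TC; P → P Q; Q → TC TB; Q → P X1; X1 → P TA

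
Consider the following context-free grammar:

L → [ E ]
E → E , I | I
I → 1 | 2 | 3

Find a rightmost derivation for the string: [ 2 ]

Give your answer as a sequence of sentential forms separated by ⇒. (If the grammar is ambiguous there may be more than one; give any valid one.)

L ⇒ [ E ] ⇒ [ I ] ⇒ [ 2 ]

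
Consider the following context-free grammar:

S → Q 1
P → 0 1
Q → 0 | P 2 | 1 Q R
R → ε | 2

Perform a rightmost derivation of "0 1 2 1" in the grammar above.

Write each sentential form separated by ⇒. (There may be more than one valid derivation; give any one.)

S ⇒ Q 1 ⇒ P 2 1 ⇒ 0 1 2 1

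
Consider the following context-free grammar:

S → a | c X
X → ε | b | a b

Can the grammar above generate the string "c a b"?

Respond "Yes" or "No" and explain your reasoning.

Yes - a valid derivation exists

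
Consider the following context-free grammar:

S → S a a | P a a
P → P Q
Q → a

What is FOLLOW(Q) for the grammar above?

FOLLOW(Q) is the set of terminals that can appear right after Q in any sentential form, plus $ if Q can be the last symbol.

We compute FOLLOW(Q) using the standard algorithm.
FOLLOW(S) starts with {$}.
FIRST(P) = {}
FIRST(Q) = {a}
FIRST(S) = {}
FOLLOW(P) = {a}
FOLLOW(Q) = {a}
FOLLOW(S) = {$, a}
Therefore, FOLLOW(Q) = {a}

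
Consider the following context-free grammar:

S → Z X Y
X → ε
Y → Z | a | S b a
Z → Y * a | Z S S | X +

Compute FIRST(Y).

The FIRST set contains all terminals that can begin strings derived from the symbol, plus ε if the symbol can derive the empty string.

We compute FIRST(Y) using the standard algorithm.
FIRST(S) = {+, a}
FIRST(X) = {ε}
FIRST(Y) = {+, a}
FIRST(Z) = {+, a}
Therefore, FIRST(Y) = {+, a}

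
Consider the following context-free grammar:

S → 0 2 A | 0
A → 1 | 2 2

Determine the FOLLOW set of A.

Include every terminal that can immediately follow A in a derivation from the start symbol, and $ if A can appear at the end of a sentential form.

We compute FOLLOW(A) using the standard algorithm.
FOLLOW(S) starts with {$}.
FIRST(A) = {1, 2}
FIRST(S) = {0}
FOLLOW(A) = {$}
FOLLOW(S) = {$}
Therefore, FOLLOW(A) = {$}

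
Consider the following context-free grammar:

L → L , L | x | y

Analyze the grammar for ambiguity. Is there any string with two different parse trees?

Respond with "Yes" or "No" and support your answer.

Yes - the string 'y , y , x , y , x' has two distinct parse trees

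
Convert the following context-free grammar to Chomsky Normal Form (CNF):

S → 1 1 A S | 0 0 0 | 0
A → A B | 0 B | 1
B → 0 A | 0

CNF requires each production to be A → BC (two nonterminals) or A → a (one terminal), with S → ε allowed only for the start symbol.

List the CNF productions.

T1 → 1; T0 → 0; S → 0; A → 1; B → 0; S → T1 X0; X0 → T1 X1; X1 → A S; S → T0 X2; X2 → T0 T0; A → A B; A → T0 B; B → T0 A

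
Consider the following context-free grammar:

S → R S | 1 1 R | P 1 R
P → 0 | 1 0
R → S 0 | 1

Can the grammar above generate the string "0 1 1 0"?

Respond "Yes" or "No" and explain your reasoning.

No - no valid derivation exists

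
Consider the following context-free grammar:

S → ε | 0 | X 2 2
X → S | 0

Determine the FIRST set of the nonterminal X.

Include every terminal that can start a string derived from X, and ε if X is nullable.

We compute FIRST(X) using the standard algorithm.
FIRST(S) = {0, 2, ε}
FIRST(X) = {0, 2, ε}
Therefore, FIRST(X) = {0, 2, ε}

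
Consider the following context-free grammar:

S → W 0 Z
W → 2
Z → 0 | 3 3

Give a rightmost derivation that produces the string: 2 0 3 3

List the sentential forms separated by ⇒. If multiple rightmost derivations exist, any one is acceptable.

S ⇒ W 0 Z ⇒ W 0 3 3 ⇒ 2 0 3 3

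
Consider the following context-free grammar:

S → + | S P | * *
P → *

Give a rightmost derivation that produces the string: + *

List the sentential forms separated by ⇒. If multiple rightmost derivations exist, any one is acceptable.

S ⇒ S P ⇒ S * ⇒ + *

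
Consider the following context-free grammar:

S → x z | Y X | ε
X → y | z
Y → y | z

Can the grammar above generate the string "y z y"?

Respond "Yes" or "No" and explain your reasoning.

No - no valid derivation exists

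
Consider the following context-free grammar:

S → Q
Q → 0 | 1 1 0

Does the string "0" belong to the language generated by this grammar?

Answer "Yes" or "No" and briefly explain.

Yes - a valid derivation exists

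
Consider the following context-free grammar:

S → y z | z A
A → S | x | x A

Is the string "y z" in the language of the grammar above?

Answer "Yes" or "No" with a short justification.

Yes - a valid derivation exists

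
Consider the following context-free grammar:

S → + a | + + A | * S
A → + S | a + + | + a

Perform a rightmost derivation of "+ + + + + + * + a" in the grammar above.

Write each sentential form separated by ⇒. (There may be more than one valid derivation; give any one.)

S ⇒ + + A ⇒ + + + S ⇒ + + + + + A ⇒ + + + + + + S ⇒ + + + + + + * S ⇒ + + + + + + * + a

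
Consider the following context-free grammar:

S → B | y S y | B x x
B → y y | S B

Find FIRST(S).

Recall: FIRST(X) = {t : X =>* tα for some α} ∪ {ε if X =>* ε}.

We compute FIRST(S) using the standard algorithm.
FIRST(B) = {y}
FIRST(S) = {y}
Therefore, FIRST(S) = {y}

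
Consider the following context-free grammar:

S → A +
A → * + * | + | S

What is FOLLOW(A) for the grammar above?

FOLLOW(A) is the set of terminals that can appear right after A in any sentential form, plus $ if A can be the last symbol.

We compute FOLLOW(A) using the standard algorithm.
FOLLOW(S) starts with {$}.
FIRST(A) = {*, +}
FIRST(S) = {*, +}
FOLLOW(A) = {+}
FOLLOW(S) = {$, +}
Therefore, FOLLOW(A) = {+}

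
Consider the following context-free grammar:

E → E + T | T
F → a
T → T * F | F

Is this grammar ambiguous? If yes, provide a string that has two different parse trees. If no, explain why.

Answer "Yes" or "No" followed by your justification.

No - the grammar is unambiguous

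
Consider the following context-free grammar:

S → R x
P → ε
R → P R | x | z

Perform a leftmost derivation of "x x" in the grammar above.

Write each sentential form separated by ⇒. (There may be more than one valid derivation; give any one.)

S ⇒ R x ⇒ P R x ⇒ R x ⇒ x x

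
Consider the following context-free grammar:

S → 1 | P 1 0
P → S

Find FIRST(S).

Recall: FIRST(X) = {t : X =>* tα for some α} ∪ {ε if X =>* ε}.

We compute FIRST(S) using the standard algorithm.
FIRST(P) = {1}
FIRST(S) = {1}
Therefore, FIRST(S) = {1}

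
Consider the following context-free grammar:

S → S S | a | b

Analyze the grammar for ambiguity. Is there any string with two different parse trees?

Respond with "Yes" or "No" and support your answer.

Yes - the string 'b b a a a b' has two distinct parse trees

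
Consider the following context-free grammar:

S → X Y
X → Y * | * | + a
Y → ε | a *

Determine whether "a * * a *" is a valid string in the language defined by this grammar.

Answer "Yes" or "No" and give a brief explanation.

Yes - a valid derivation exists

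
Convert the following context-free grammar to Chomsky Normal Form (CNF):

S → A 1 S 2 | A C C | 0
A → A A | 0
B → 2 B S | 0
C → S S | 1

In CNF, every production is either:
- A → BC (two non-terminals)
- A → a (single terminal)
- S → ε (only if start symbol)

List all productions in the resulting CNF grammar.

T1 → 1; T2 → 2; S → 0; A → 0; B → 0; C → 1; S → A X0; X0 → T1 X1; X1 → S T2; S → A X2; X2 → C C; A → A A; B → T2 X3; X3 → B S; C → S S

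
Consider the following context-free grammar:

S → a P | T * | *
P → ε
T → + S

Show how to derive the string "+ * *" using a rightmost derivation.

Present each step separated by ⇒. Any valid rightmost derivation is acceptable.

S ⇒ T * ⇒ + S * ⇒ + * *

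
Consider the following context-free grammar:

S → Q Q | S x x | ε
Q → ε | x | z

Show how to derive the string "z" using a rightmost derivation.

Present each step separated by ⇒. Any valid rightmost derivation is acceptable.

S ⇒ Q Q ⇒ Q ⇒ z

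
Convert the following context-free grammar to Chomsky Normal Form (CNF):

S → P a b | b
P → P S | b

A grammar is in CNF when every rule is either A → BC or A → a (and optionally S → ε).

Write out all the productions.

TA → a; TB → b; S → b; P → b; S → P X0; X0 → TA TB; P → P S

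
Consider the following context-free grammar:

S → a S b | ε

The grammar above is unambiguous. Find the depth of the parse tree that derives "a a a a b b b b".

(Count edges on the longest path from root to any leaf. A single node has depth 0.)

5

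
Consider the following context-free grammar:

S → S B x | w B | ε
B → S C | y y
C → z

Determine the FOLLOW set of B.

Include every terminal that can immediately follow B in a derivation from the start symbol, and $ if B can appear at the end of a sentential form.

We compute FOLLOW(B) using the standard algorithm.
FOLLOW(S) starts with {$}.
FIRST(B) = {w, y, z}
FIRST(C) = {z}
FIRST(S) = {w, y, z, ε}
FOLLOW(B) = {$, w, x, y, z}
FOLLOW(C) = {$, w, x, y, z}
FOLLOW(S) = {$, w, y, z}
Therefore, FOLLOW(B) = {$, w, x, y, z}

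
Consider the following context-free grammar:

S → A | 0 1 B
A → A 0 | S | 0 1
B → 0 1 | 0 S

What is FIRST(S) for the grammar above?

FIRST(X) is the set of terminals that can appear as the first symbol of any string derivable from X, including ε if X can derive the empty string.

We compute FIRST(S) using the standard algorithm.
FIRST(A) = {0}
FIRST(B) = {0}
FIRST(S) = {0}
Therefore, FIRST(S) = {0}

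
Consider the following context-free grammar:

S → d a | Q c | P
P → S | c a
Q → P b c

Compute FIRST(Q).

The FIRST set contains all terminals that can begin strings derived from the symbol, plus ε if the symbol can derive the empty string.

We compute FIRST(Q) using the standard algorithm.
FIRST(P) = {c, d}
FIRST(Q) = {c, d}
FIRST(S) = {c, d}
Therefore, FIRST(Q) = {c, d}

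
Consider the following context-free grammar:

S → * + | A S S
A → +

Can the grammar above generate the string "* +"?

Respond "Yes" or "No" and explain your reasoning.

Yes - a valid derivation exists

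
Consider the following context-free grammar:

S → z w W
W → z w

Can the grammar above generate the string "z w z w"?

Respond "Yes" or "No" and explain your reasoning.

Yes - a valid derivation exists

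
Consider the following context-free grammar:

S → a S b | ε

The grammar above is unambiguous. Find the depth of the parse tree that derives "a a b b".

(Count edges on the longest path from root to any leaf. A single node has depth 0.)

3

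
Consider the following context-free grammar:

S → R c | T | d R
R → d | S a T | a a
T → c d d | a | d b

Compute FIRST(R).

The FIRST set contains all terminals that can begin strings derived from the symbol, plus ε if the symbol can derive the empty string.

We compute FIRST(R) using the standard algorithm.
FIRST(R) = {a, c, d}
FIRST(S) = {a, c, d}
FIRST(T) = {a, c, d}
Therefore, FIRST(R) = {a, c, d}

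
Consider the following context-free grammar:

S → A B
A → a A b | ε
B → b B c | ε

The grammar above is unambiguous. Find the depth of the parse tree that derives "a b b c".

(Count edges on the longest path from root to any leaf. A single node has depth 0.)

3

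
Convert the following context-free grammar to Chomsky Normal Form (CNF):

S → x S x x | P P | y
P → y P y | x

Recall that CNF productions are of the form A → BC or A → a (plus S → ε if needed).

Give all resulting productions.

TX → x; S → y; TY → y; P → x; S → TX X0; X0 → S X1; X1 → TX TX; S → P P; P → TY X2; X2 → P TY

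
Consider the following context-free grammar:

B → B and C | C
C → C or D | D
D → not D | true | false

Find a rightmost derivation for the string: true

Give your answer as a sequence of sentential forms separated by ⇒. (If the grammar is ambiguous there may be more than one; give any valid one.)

B ⇒ C ⇒ D ⇒ true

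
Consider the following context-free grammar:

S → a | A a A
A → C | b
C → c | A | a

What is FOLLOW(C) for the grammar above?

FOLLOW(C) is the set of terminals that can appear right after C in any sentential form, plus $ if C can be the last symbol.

We compute FOLLOW(C) using the standard algorithm.
FOLLOW(S) starts with {$}.
FIRST(A) = {a, b, c}
FIRST(C) = {a, b, c}
FIRST(S) = {a, b, c}
FOLLOW(A) = {$, a}
FOLLOW(C) = {$, a}
FOLLOW(S) = {$}
Therefore, FOLLOW(C) = {$, a}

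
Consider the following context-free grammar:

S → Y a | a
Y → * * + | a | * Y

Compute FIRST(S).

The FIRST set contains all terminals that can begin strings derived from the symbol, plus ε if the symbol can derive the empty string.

We compute FIRST(S) using the standard algorithm.
FIRST(S) = {*, a}
FIRST(Y) = {*, a}
Therefore, FIRST(S) = {*, a}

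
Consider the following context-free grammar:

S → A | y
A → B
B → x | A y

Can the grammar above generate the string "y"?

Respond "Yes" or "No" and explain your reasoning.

Yes - a valid derivation exists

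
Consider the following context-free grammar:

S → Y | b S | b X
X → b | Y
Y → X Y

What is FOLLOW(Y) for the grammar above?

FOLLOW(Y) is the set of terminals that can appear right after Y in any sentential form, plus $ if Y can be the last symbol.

We compute FOLLOW(Y) using the standard algorithm.
FOLLOW(S) starts with {$}.
FIRST(S) = {b}
FIRST(X) = {b}
FIRST(Y) = {b}
FOLLOW(S) = {$}
FOLLOW(X) = {$, b}
FOLLOW(Y) = {$, b}
Therefore, FOLLOW(Y) = {$, b}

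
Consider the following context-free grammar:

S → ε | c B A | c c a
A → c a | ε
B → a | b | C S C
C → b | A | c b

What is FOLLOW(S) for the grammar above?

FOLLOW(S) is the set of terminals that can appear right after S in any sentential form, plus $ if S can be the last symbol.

We compute FOLLOW(S) using the standard algorithm.
FOLLOW(S) starts with {$}.
FIRST(A) = {c, ε}
FIRST(B) = {a, b, c, ε}
FIRST(C) = {b, c, ε}
FIRST(S) = {c, ε}
FOLLOW(A) = {$, b, c}
FOLLOW(B) = {$, b, c}
FOLLOW(C) = {$, b, c}
FOLLOW(S) = {$, b, c}
Therefore, FOLLOW(S) = {$, b, c}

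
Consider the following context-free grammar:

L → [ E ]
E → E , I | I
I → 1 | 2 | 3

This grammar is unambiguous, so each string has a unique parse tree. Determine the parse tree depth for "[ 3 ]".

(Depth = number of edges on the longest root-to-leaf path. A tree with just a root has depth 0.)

3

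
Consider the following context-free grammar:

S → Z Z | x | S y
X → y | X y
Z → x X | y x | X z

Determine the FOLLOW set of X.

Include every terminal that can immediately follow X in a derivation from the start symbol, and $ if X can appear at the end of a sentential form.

We compute FOLLOW(X) using the standard algorithm.
FOLLOW(S) starts with {$}.
FIRST(S) = {x, y}
FIRST(X) = {y}
FIRST(Z) = {x, y}
FOLLOW(S) = {$, y}
FOLLOW(X) = {$, x, y, z}
FOLLOW(Z) = {$, x, y}
Therefore, FOLLOW(X) = {$, x, y, z}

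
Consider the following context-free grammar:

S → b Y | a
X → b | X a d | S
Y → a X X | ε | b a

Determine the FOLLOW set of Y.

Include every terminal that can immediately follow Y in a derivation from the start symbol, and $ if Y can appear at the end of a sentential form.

We compute FOLLOW(Y) using the standard algorithm.
FOLLOW(S) starts with {$}.
FIRST(S) = {a, b}
FIRST(X) = {a, b}
FIRST(Y) = {a, b, ε}
FOLLOW(S) = {$, a, b}
FOLLOW(X) = {$, a, b}
FOLLOW(Y) = {$, a, b}
Therefore, FOLLOW(Y) = {$, a, b}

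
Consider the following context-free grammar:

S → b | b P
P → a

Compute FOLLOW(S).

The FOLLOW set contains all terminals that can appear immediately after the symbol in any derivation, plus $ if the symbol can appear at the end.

We compute FOLLOW(S) using the standard algorithm.
FOLLOW(S) starts with {$}.
FIRST(P) = {a}
FIRST(S) = {b}
FOLLOW(P) = {$}
FOLLOW(S) = {$}
Therefore, FOLLOW(S) = {$}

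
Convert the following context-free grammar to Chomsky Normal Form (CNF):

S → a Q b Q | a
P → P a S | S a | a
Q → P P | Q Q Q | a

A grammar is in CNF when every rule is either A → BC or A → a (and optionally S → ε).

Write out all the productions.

TA → a; TB → b; S → a; P → a; Q → a; S → TA X0; X0 → Q X1; X1 → TB Q; P → P X2; X2 → TA S; P → S TA; Q → P P; Q → Q X3; X3 → Q Q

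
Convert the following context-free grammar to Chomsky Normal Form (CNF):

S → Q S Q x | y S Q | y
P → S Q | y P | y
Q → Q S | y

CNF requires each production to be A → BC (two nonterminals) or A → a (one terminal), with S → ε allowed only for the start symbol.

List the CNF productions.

TX → x; TY → y; S → y; P → y; Q → y; S → Q X0; X0 → S X1; X1 → Q TX; S → TY X2; X2 → S Q; P → S Q; P → TY P; Q → Q S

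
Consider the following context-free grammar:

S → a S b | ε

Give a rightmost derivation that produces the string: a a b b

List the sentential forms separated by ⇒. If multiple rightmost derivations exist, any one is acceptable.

S ⇒ a S b ⇒ a a S b b ⇒ a a b b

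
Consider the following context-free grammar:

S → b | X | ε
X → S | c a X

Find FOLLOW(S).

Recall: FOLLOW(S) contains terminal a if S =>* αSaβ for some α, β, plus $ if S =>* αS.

We compute FOLLOW(S) using the standard algorithm.
FOLLOW(S) starts with {$}.
FIRST(S) = {b, c, ε}
FIRST(X) = {b, c, ε}
FOLLOW(S) = {$}
FOLLOW(X) = {$}
Therefore, FOLLOW(S) = {$}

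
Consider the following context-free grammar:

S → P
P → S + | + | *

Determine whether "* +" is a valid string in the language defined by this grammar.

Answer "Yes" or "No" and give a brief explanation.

Yes - a valid derivation exists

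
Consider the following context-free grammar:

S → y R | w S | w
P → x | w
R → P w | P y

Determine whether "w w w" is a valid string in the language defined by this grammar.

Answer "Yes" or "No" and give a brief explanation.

Yes - a valid derivation exists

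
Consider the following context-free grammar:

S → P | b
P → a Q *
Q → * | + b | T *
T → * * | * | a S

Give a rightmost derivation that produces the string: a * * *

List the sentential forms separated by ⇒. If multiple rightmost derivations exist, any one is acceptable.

S ⇒ P ⇒ a Q * ⇒ a T * * ⇒ a * * *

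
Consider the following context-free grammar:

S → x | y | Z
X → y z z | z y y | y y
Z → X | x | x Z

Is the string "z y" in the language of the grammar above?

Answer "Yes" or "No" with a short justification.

No - no valid derivation exists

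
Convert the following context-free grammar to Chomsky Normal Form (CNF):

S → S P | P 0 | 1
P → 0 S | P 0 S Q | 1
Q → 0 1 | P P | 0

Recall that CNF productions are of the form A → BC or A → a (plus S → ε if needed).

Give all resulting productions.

T0 → 0; S → 1; P → 1; T1 → 1; Q → 0; S → S P; S → P T0; P → T0 S; P → P X0; X0 → T0 X1; X1 → S Q; Q → T0 T1; Q → P P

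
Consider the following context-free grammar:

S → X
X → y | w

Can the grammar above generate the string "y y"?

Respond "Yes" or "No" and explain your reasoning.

No - no valid derivation exists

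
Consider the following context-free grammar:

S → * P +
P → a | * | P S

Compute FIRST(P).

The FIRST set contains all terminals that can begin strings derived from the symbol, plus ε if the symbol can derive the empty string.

We compute FIRST(P) using the standard algorithm.
FIRST(P) = {*, a}
FIRST(S) = {*}
Therefore, FIRST(P) = {*, a}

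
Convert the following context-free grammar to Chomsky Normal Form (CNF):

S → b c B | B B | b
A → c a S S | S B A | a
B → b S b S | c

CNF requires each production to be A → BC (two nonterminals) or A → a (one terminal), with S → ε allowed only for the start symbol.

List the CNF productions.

TB → b; TC → c; S → b; TA → a; A → a; B → c; S → TB X0; X0 → TC B; S → B B; A → TC X1; X1 → TA X2; X2 → S S; A → S X3; X3 → B A; B → TB X4; X4 → S X5; X5 → TB S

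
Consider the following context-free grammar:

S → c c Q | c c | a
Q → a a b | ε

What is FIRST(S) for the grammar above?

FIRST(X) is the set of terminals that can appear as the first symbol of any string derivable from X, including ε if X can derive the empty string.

We compute FIRST(S) using the standard algorithm.
FIRST(Q) = {a, ε}
FIRST(S) = {a, c}
Therefore, FIRST(S) = {a, c}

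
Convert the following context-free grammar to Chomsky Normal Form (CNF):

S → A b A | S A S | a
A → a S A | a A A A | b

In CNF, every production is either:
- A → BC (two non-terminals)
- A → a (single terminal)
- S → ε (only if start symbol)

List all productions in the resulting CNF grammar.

TB → b; S → a; TA → a; A → b; S → A X0; X0 → TB A; S → S X1; X1 → A S; A → TA X2; X2 → S A; A → TA X3; X3 → A X4; X4 → A A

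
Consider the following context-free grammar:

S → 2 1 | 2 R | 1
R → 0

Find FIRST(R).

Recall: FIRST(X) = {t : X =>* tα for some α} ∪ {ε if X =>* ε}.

We compute FIRST(R) using the standard algorithm.
FIRST(R) = {0}
FIRST(S) = {1, 2}
Therefore, FIRST(R) = {0}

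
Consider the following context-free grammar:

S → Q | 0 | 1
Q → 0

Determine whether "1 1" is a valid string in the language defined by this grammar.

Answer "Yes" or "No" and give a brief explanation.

No - no valid derivation exists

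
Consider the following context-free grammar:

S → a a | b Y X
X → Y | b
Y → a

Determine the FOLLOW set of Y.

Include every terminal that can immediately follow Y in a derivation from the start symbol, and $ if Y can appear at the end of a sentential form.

We compute FOLLOW(Y) using the standard algorithm.
FOLLOW(S) starts with {$}.
FIRST(S) = {a, b}
FIRST(X) = {a, b}
FIRST(Y) = {a}
FOLLOW(S) = {$}
FOLLOW(X) = {$}
FOLLOW(Y) = {$, a, b}
Therefore, FOLLOW(Y) = {$, a, b}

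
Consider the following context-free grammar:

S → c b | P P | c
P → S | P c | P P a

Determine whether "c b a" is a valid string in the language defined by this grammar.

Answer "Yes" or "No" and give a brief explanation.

No - no valid derivation exists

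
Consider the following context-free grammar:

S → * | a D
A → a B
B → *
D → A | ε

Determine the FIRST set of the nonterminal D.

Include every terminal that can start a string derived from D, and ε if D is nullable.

We compute FIRST(D) using the standard algorithm.
FIRST(A) = {a}
FIRST(B) = {*}
FIRST(D) = {a, ε}
FIRST(S) = {*, a}
Therefore, FIRST(D) = {a, ε}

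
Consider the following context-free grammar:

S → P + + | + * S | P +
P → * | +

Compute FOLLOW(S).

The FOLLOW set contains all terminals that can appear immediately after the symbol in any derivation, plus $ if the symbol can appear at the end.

We compute FOLLOW(S) using the standard algorithm.
FOLLOW(S) starts with {$}.
FIRST(P) = {*, +}
FIRST(S) = {*, +}
FOLLOW(P) = {+}
FOLLOW(S) = {$}
Therefore, FOLLOW(S) = {$}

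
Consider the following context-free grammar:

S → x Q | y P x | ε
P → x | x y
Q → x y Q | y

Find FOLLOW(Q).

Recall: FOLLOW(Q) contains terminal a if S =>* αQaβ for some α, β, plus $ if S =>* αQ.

We compute FOLLOW(Q) using the standard algorithm.
FOLLOW(S) starts with {$}.
FIRST(P) = {x}
FIRST(Q) = {x, y}
FIRST(S) = {x, y, ε}
FOLLOW(P) = {x}
FOLLOW(Q) = {$}
FOLLOW(S) = {$}
Therefore, FOLLOW(Q) = {$}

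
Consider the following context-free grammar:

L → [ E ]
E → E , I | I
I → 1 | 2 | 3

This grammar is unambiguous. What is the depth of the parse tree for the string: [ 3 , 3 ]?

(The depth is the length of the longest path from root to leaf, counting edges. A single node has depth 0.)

4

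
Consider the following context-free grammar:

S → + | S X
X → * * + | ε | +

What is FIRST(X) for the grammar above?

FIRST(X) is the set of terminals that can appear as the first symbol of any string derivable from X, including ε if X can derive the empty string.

We compute FIRST(X) using the standard algorithm.
FIRST(S) = {+}
FIRST(X) = {*, +, ε}
Therefore, FIRST(X) = {*, +, ε}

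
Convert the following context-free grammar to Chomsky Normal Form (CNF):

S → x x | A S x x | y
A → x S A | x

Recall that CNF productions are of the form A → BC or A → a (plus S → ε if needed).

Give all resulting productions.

TX → x; S → y; A → x; S → TX TX; S → A X0; X0 → S X1; X1 → TX TX; A → TX X2; X2 → S A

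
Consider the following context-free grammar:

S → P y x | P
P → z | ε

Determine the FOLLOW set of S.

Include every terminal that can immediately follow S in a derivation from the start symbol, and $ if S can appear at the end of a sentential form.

We compute FOLLOW(S) using the standard algorithm.
FOLLOW(S) starts with {$}.
FIRST(P) = {z, ε}
FIRST(S) = {y, z, ε}
FOLLOW(P) = {$, y}
FOLLOW(S) = {$}
Therefore, FOLLOW(S) = {$}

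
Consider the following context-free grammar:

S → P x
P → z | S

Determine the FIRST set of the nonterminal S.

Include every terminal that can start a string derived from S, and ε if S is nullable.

We compute FIRST(S) using the standard algorithm.
FIRST(P) = {z}
FIRST(S) = {z}
Therefore, FIRST(S) = {z}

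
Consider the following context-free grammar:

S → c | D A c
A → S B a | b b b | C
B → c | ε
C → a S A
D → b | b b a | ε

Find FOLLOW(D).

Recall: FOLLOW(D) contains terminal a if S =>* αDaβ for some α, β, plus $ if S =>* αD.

We compute FOLLOW(D) using the standard algorithm.
FOLLOW(S) starts with {$}.
FIRST(A) = {a, b, c}
FIRST(B) = {c, ε}
FIRST(C) = {a}
FIRST(D) = {b, ε}
FIRST(S) = {a, b, c}
FOLLOW(A) = {c}
FOLLOW(B) = {a}
FOLLOW(C) = {c}
FOLLOW(D) = {a, b, c}
FOLLOW(S) = {$, a, b, c}
Therefore, FOLLOW(D) = {a, b, c}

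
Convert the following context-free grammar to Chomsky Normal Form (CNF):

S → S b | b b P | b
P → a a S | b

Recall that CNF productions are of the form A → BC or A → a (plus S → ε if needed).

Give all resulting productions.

TB → b; S → b; TA → a; P → b; S → S TB; S → TB X0; X0 → TB P; P → TA X1; X1 → TA S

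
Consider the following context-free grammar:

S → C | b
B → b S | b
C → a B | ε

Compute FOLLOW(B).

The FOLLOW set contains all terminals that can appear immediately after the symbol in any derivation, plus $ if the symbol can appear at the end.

We compute FOLLOW(B) using the standard algorithm.
FOLLOW(S) starts with {$}.
FIRST(B) = {b}
FIRST(C) = {a, ε}
FIRST(S) = {a, b, ε}
FOLLOW(B) = {$}
FOLLOW(C) = {$}
FOLLOW(S) = {$}
Therefore, FOLLOW(B) = {$}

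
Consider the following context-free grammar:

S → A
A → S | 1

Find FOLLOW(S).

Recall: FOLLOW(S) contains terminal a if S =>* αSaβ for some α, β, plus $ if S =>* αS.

We compute FOLLOW(S) using the standard algorithm.
FOLLOW(S) starts with {$}.
FIRST(A) = {1}
FIRST(S) = {1}
FOLLOW(A) = {$}
FOLLOW(S) = {$}
Therefore, FOLLOW(S) = {$}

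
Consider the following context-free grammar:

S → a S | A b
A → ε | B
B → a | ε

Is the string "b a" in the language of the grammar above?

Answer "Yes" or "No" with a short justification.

No - no valid derivation exists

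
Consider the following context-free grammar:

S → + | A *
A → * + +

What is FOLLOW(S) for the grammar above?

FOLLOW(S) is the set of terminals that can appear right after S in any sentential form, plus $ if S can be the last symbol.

We compute FOLLOW(S) using the standard algorithm.
FOLLOW(S) starts with {$}.
FIRST(A) = {*}
FIRST(S) = {*, +}
FOLLOW(A) = {*}
FOLLOW(S) = {$}
Therefore, FOLLOW(S) = {$}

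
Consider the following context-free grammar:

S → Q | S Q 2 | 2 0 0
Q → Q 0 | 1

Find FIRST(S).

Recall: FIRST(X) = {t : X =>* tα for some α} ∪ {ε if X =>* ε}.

We compute FIRST(S) using the standard algorithm.
FIRST(Q) = {1}
FIRST(S) = {1, 2}
Therefore, FIRST(S) = {1, 2}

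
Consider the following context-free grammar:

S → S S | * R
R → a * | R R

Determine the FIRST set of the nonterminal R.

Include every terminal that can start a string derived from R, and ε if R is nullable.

We compute FIRST(R) using the standard algorithm.
FIRST(R) = {a}
FIRST(S) = {*}
Therefore, FIRST(R) = {a}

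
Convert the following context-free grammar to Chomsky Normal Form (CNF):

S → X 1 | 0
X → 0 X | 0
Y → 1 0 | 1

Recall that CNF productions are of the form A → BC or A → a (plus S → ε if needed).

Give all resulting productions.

T1 → 1; S → 0; T0 → 0; X → 0; Y → 1; S → X T1; X → T0 X; Y → T1 T0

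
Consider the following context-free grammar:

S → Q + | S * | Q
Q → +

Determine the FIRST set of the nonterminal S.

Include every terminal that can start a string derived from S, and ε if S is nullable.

We compute FIRST(S) using the standard algorithm.
FIRST(Q) = {+}
FIRST(S) = {+}
Therefore, FIRST(S) = {+}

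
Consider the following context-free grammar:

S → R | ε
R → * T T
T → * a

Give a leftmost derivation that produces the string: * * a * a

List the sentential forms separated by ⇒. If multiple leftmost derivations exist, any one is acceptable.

S ⇒ R ⇒ * T T ⇒ * * a T ⇒ * * a * a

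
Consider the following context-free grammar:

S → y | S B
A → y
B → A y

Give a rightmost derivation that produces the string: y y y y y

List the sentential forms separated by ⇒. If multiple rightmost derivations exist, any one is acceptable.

S ⇒ S B ⇒ S A y ⇒ S y y ⇒ S B y y ⇒ S A y y y ⇒ S y y y y ⇒ y y y y y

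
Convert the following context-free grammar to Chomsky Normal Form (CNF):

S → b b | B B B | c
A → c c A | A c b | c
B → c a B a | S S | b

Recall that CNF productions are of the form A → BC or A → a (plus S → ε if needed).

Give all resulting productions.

TB → b; S → c; TC → c; A → c; TA → a; B → b; S → TB TB; S → B X0; X0 → B B; A → TC X1; X1 → TC A; A → A X2; X2 → TC TB; B → TC X3; X3 → TA X4; X4 → B TA; B → S S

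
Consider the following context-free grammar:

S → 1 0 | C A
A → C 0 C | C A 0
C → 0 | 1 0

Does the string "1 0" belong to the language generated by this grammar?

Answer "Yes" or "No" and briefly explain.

Yes - a valid derivation exists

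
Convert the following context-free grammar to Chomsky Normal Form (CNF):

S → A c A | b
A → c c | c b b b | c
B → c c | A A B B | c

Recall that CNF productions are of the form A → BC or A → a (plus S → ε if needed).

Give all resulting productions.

TC → c; S → b; TB → b; A → c; B → c; S → A X0; X0 → TC A; A → TC TC; A → TC X1; X1 → TB X2; X2 → TB TB; B → TC TC; B → A X3; X3 → A X4; X4 → B B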